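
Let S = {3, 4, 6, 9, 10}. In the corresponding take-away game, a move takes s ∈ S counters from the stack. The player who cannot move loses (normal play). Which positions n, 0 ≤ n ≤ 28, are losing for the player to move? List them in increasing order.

0, 1, 2, 13, 14, 15, 26, 27, 28

n :  0  1  2  3  4  5  6  7  8  9 10 11 12 13 14 15 16 17 18 19 20 21 22 23 24 25 26 27 28
G :  0  0  0  1  1  1  2  2  2  3  3  3  4  0  0  0  1  1  1  2  2  2  3  3  3  4  0  0  0
P-positions are exactly the n with G(n) = 0.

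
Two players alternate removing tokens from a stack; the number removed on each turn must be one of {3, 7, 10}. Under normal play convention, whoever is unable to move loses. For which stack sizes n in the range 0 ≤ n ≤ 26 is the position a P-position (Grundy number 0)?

0, 1, 2, 6, 14, 15, 19, 20

G(0) = 0
G(1) = mex{} = 0
G(2) = mex{} = 0
G(3) = mex{0} = 1
G(4) = mex{0} = 1
G(5) = mex{0} = 1
G(6) = mex{1} = 0
G(7) = mex{1,0} = 2
G(8) = mex{1,0} = 2
G(9) = mex{0,0} = 1
G(10) = mex{2,1,0} = 3
G(11) = mex{2,1,0} = 3
G(12) = mex{1,1,0} = 2
G(13) = mex{3,0,1} = 2
G(14) = mex{3,2,1} = 0
G(15) = mex{2,2,1} = 0
G(16) = mex{2,1,0} = 3
G(17) = mex{0,3,2} = 1
G(18) = mex{0,3,2} = 1
G(19) = mex{3,2,1} = 0
G(20) = mex{1,2,3} = 0
G(21) = mex{1,0,3} = 2
G(22) = mex{0,0,2} = 1
G(23) = mex{0,3,2} = 1
G(24) = mex{2,1,0} = 3
G(25) = mex{1,1,0} = 2
G(26) = mex{1,0,3} = 2
P-positions are exactly the n with G(n) = 0.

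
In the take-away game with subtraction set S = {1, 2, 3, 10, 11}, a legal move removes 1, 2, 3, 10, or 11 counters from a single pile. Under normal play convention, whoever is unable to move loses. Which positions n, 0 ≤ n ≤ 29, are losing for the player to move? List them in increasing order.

0, 4, 8, 12, 16, 20, 24, 28

G(0) = 0
G(1) = mex{0} = 1
G(2) = mex{1,0} = 2
G(3) = mex{2,1,0} = 3
G(4) = mex{3,2,1} = 0
G(5) = mex{0,3,2} = 1
G(6) = mex{1,0,3} = 2
G(7) = mex{2,1,0} = 3
G(8) = mex{3,2,1} = 0
G(9) = mex{0,3,2} = 1
G(10) = mex{1,0,3,0} = 2
G(11) = mex{2,1,0,1,0} = 3
G(12) = mex{3,2,1,2,1} = 0
G(13) = mex{0,3,2,3,2} = 1
G(14) = mex{1,0,3,0,3} = 2
G(15) = mex{2,1,0,1,0} = 3
G(16) = mex{3,2,1,2,1} = 0
G(17) = mex{0,3,2,3,2} = 1
G(18) = mex{1,0,3,0,3} = 2
G(19) = mex{2,1,0,1,0} = 3
G(20) = mex{3,2,1,2,1} = 0
G(21) = mex{0,3,2,3,2} = 1
G(22) = mex{1,0,3,0,3} = 2
G(23) = mex{2,1,0,1,0} = 3
G(24) = mex{3,2,1,2,1} = 0
G(25) = mex{0,3,2,3,2} = 1
G(26) = mex{1,0,3,0,3} = 2
G(27) = mex{2,1,0,1,0} = 3
G(28) = mex{3,2,1,2,1} = 0
G(29) = mex{0,3,2,3,2} = 1
P-positions are exactly the n with G(n) = 0.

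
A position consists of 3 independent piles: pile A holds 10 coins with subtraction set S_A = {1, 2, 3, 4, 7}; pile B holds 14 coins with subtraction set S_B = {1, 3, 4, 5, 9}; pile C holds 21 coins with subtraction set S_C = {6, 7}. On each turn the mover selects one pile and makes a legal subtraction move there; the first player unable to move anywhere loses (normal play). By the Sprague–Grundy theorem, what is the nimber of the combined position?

3

Pile A, S = {1, 2, 3, 4, 7}:
G(0) = 0
G(1) = mex{0} = 1
G(2) = mex{1,0} = 2
G(3) = mex{2,1,0} = 3
G(4) = mex{3,2,1,0} = 4
G(5) = mex{4,3,2,1} = 0
G(6) = mex{0,4,3,2} = 1
G(7) = mex{1,0,4,3,0} = 2
G(8) = mex{2,1,0,4,1} = 3
G(9) = mex{3,2,1,0,2} = 4
G(10) = mex{4,3,2,1,3} = 0
G_A(10) = 0.
Pile B, S = {1, 3, 4, 5, 9}:
n :  0  1  2  3  4  5  6  7  8  9 10 11 12 13 14
G :  0  1  0  1  2  3  2  3  0  1  0  1  2  3  2
G_B(14) = 2.
Pile C, S = {6, 7}:
n :  0  1  2  3  4  5  6  7  8  9 10 11 12 13 14 15 16 17 18 19 20 21
G :  0  0  0  0  0  0  1  1  1  1  1  1  2  0  0  0  0  0  0  1  1  1
G_C(21) = 1.
Combined Grundy value = 0 ⊕ 2 ⊕ 1 = 3.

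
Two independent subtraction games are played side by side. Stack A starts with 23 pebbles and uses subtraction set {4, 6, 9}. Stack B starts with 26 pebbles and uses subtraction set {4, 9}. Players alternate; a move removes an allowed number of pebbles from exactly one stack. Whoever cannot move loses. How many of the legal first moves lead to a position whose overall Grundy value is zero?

Stack A, S = {4, 6, 9}:
G(0) = 0
G(1) = mex{} = 0
G(2) = mex{} = 0
G(3) = mex{} = 0
G(4) = mex{0} = 1
G(5) = mex{0} = 1
G(6) = mex{0,0} = 1
G(7) = mex{0,0} = 1
G(8) = mex{1,0} = 2
G(9) = mex{1,0,0} = 2
G(10) = mex{1,1,0} = 2
G(11) = mex{1,1,0} = 2
G(12) = mex{2,1,0} = 3
G(13) = mex{2,1,1} = 0
G(14) = mex{2,2,1} = 0
G(15) = mex{2,2,1} = 0
G(16) = mex{3,2,1} = 0
G(17) = mex{0,2,2} = 1
G(18) = mex{0,3,2} = 1
G(19) = mex{0,0,2} = 1
G(20) = mex{0,0,2} = 1
G(21) = mex{1,0,3} = 2
G(22) = mex{1,0,0} = 2
G(23) = mex{1,1,0} = 2
G_A(23) = 2.
Stack B, S = {4, 9}:
G(0) = 0
G(1) = mex{} = 0
G(2) = mex{} = 0
G(3) = mex{} = 0
G(4) = mex{0} = 1
G(5) = mex{0} = 1
G(6) = mex{0} = 1
G(7) = mex{0} = 1
G(8) = mex{1} = 0
G(9) = mex{1,0} = 2
G(10) = mex{1,0} = 2
G(11) = mex{1,0} = 2
G(12) = mex{0,0} = 1
G(13) = mex{2,1} = 0
G(14) = mex{2,1} = 0
G(15) = mex{2,1} = 0
G(16) = mex{1,1} = 0
G(17) = mex{0,0} = 1
G(18) = mex{0,2} = 1
G(19) = mex{0,2} = 1
G(20) = mex{0,2} = 1
G(21) = mex{1,1} = 0
G(22) = mex{1,0} = 2
G(23) = mex{1,0} = 2
G(24) = mex{1,0} = 2
G(25) = mex{0,0} = 1
G(26) = mex{2,1} = 0
G_B(26) = 0.
Combined Grundy value = 2 ⊕ 0 = 2.
A winning move leaves total XOR = 0, i.e. changes one component's Grundy value g to g ⊕ X where X is the current total.
Stack A: need g' = 2⊕2 = 0. Options: 23−4→G=1, 23−6→G=1, 23−9→G=0. Hits: 1.
Stack B: need g' = 0⊕2 = 2. Options: 26−4→G=2, 26−9→G=1. Hits: 1.

2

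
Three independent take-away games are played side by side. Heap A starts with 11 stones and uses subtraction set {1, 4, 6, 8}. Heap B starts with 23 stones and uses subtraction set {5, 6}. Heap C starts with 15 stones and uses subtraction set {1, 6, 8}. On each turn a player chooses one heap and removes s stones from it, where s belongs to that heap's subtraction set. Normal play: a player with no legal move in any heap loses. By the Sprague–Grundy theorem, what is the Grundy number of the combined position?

Heap A, S = {1, 4, 6, 8}:
G(0) = 0
G(1) = mex{0} = 1
G(2) = mex{1} = 0
G(3) = mex{0} = 1
G(4) = mex{1,0} = 2
G(5) = mex{2,1} = 0
G(6) = mex{0,0,0} = 1
G(7) = mex{1,1,1} = 0
G(8) = mex{0,2,0,0} = 1
G(9) = mex{1,0,1,1} = 2
G(10) = mex{2,1,2,0} = 3
G(11) = mex{3,0,0,1} = 2
G_A(11) = 2.
Heap B, S = {5, 6}:
n :  0  1  2  3  4  5  6  7  8  9 10 11 12 13 14 15 16 17 18 19 20 21 22 23
G :  0  0  0  0  0  1  1  1  1  1  2  0  0  0  0  0  1  1  1  1  1  2  0  0
G_B(23) = 0.
Heap C, S = {1, 6, 8}:
n :  0  1  2  3  4  5  6  7  8  9 10 11 12 13 14 15
G :  0  1  0  1  0  1  2  0  1  0  1  0  1  2  0  1
G_C(15) = 1.
Combined Grundy value = 2 ⊕ 0 ⊕ 1 = 3.

3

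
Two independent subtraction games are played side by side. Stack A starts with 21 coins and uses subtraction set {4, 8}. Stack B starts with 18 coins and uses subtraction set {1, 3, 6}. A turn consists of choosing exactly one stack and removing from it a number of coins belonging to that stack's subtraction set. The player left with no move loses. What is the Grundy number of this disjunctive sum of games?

Stack A, S = {4, 8}:
G(0) = 0
G(1) = mex{} = 0
G(2) = mex{} = 0
G(3) = mex{} = 0
G(4) = mex{0} = 1
G(5) = mex{0} = 1
G(6) = mex{0} = 1
G(7) = mex{0} = 1
G(8) = mex{1,0} = 2
G(9) = mex{1,0} = 2
G(10) = mex{1,0} = 2
G(11) = mex{1,0} = 2
G(12) = mex{2,1} = 0
G(13) = mex{2,1} = 0
G(14) = mex{2,1} = 0
G(15) = mex{2,1} = 0
G(16) = mex{0,2} = 1
G(17) = mex{0,2} = 1
G(18) = mex{0,2} = 1
G(19) = mex{0,2} = 1
G(20) = mex{1,0} = 2
G(21) = mex{1,0} = 2
G_A(21) = 2.
Stack B, S = {1, 3, 6}:
n :  0  1  2  3  4  5  6  7  8  9 10 11 12 13 14 15 16 17 18
G :  0  1  0  1  0  1  2  3  2  0  1  0  1  0  1  2  3  2  0
G_B(18) = 0.
Combined Grundy value = 2 ⊕ 0 = 2.

2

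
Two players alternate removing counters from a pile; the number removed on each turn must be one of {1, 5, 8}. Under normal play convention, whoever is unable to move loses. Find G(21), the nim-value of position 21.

2

n :  0  1  2  3  4  5  6  7  8  9 10 11 12 13 14 15 16 17 18 19 20 21
G :  0  1  0  1  0  1  0  1  2  3  2  3  2  0  1  0  1  0  1  0  1  2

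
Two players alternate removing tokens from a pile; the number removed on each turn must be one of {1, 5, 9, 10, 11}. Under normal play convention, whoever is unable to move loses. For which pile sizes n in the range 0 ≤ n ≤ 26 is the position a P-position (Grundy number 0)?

0, 2, 4, 6, 8, 20, 22, 24, 26

n :  0  1  2  3  4  5  6  7  8  9 10 11 12 13 14 15 16 17 18 19 20 21 22 23 24 25 26
G :  0  1  0  1  0  1  0  1  0  1  2  3  2  3  2  3  2  3  2  3  0  1  0  1  0  1  0
P-positions are exactly the n with G(n) = 0.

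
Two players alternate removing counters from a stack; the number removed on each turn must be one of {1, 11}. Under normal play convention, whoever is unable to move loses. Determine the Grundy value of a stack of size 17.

1

G(0) = 0
G(1) = mex{0} = 1
G(2) = mex{1} = 0
G(3) = mex{0} = 1
G(4) = mex{1} = 0
G(5) = mex{0} = 1
G(6) = mex{1} = 0
G(7) = mex{0} = 1
G(8) = mex{1} = 0
G(9) = mex{0} = 1
G(10) = mex{1} = 0
G(11) = mex{0,0} = 1
G(12) = mex{1,1} = 0
G(13) = mex{0,0} = 1
G(14) = mex{1,1} = 0
G(15) = mex{0,0} = 1
G(16) = mex{1,1} = 0
G(17) = mex{0,0} = 1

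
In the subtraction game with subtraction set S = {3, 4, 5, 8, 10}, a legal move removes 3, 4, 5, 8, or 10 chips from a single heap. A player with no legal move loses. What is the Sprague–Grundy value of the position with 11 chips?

3

G(0) = 0
G(1) = mex{} = 0
G(2) = mex{} = 0
G(3) = mex{0} = 1
G(4) = mex{0,0} = 1
G(5) = mex{0,0,0} = 1
G(6) = mex{1,0,0} = 2
G(7) = mex{1,1,0} = 2
G(8) = mex{1,1,1,0} = 2
G(9) = mex{2,1,1,0} = 3
G(10) = mex{2,2,1,0,0} = 3
G(11) = mex{2,2,2,1,0} = 3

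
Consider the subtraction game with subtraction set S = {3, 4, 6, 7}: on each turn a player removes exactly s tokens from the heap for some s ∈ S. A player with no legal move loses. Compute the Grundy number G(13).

n :  0  1  2  3  4  5  6  7  8  9 10 11 12 13
G :  0  0  0  1  1  1  2  2  2  3  0  0  0  1

1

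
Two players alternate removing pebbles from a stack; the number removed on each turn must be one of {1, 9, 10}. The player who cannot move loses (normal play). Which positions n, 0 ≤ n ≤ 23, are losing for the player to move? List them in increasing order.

n :  0  1  2  3  4  5  6  7  8  9 10 11 12 13 14 15 16 17 18 19 20 21 22 23
G :  0  1  0  1  0  1  0  1  0  1  2  3  2  3  2  3  2  3  2  0  1  0  1  0
P-positions are exactly the n with G(n) = 0.

0, 2, 4, 6, 8, 19, 21, 23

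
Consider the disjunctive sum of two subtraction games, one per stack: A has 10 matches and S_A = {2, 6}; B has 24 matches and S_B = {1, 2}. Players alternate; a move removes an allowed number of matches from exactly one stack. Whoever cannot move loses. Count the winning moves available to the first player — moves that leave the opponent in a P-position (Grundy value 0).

Stack A, S = {2, 6}:
G(0) = 0
G(1) = mex{} = 0
G(2) = mex{0} = 1
G(3) = mex{0} = 1
G(4) = mex{1} = 0
G(5) = mex{1} = 0
G(6) = mex{0,0} = 1
G(7) = mex{0,0} = 1
G(8) = mex{1,1} = 0
G(9) = mex{1,1} = 0
G(10) = mex{0,0} = 1
G_A(10) = 1.
Stack B, S = {1, 2}:
n :  0  1  2  3  4  5  6  7  8  9 10 11 12 13 14 15 16 17 18 19 20 21 22 23 24
G :  0  1  2  0  1  2  0  1  2  0  1  2  0  1  2  0  1  2  0  1  2  0  1  2  0
G_B(24) = 0.
Combined Grundy value = 1 ⊕ 0 = 1.
A winning move leaves total XOR = 0, i.e. changes one component's Grundy value g to g ⊕ X where X is the current total.
Stack A: need g' = 1⊕1 = 0. Options: 10−2→G=0, 10−6→G=0. Hits: 2.
Stack B: need g' = 0⊕1 = 1. Options: 24−1→G=2, 24−2→G=1. Hits: 1.

3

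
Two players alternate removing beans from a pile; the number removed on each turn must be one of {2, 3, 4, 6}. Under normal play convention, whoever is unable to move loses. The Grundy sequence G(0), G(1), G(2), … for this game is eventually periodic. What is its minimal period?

8

n :  0  1  2  3  4  5  6  7  8  9 10 11 12 13 14 15 16 17
G :  0  0  1  1  2  2  3  3  0  0  1  1  2  2  3  3  0  0
G(n+8) = G(n) holds for n = 0,…,5 (a full window of length max(S) = 6), so the sequence is purely periodic with period 8.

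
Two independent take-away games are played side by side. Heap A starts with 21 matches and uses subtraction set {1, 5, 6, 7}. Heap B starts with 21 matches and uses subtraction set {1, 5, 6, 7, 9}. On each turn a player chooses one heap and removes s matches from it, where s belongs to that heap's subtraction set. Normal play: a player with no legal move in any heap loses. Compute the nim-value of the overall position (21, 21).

0

Heap A, S = {1, 5, 6, 7}:
G(0) = 0
G(1) = mex{0} = 1
G(2) = mex{1} = 0
G(3) = mex{0} = 1
G(4) = mex{1} = 0
G(5) = mex{0,0} = 1
G(6) = mex{1,1,0} = 2
G(7) = mex{2,0,1,0} = 3
G(8) = mex{3,1,0,1} = 2
G(9) = mex{2,0,1,0} = 3
G(10) = mex{3,1,0,1} = 2
G(11) = mex{2,2,1,0} = 3
G(12) = mex{3,3,2,1} = 0
G(13) = mex{0,2,3,2} = 1
G(14) = mex{1,3,2,3} = 0
G(15) = mex{0,2,3,2} = 1
G(16) = mex{1,3,2,3} = 0
G(17) = mex{0,0,3,2} = 1
G(18) = mex{1,1,0,3} = 2
G(19) = mex{2,0,1,0} = 3
G(20) = mex{3,1,0,1} = 2
G(21) = mex{2,0,1,0} = 3
G_A(21) = 3.
Heap B, S = {1, 5, 6, 7, 9}:
n :  0  1  2  3  4  5  6  7  8  9 10 11 12 13 14 15 16 17 18 19 20 21
G :  0  1  0  1  0  1  2  3  2  3  2  3  0  1  0  1  0  1  2  3  2  3
G_B(21) = 3.
Combined Grundy value = 3 ⊕ 3 = 0.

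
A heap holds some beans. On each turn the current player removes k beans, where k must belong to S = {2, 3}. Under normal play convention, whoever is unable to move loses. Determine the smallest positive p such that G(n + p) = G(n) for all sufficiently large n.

G(0) = 0
G(1) = mex{} = 0
G(2) = mex{0} = 1
G(3) = mex{0,0} = 1
G(4) = mex{1,0} = 2
G(5) = mex{1,1} = 0
G(6) = mex{2,1} = 0
G(7) = mex{0,2} = 1
G(8) = mex{0,0} = 1
G(9) = mex{1,0} = 2
G(10) = mex{1,1} = 0
G(11) = mex{2,1} = 0
G(12) = mex{0,2} = 1
G(13) = mex{0,0} = 1
G(14) = mex{1,0} = 2
G(n+5) = G(n) holds for n = 0,…,2 (a full window of length max(S) = 3), so the sequence is purely periodic with period 5.

5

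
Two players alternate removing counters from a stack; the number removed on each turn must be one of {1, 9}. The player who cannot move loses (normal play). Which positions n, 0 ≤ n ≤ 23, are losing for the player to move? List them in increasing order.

G(0) = 0
G(1) = mex{0} = 1
G(2) = mex{1} = 0
G(3) = mex{0} = 1
G(4) = mex{1} = 0
G(5) = mex{0} = 1
G(6) = mex{1} = 0
G(7) = mex{0} = 1
G(8) = mex{1} = 0
G(9) = mex{0,0} = 1
G(10) = mex{1,1} = 0
G(11) = mex{0,0} = 1
G(12) = mex{1,1} = 0
G(13) = mex{0,0} = 1
G(14) = mex{1,1} = 0
G(15) = mex{0,0} = 1
G(16) = mex{1,1} = 0
G(17) = mex{0,0} = 1
G(18) = mex{1,1} = 0
G(19) = mex{0,0} = 1
G(20) = mex{1,1} = 0
G(21) = mex{0,0} = 1
G(22) = mex{1,1} = 0
G(23) = mex{0,0} = 1
P-positions are exactly the n with G(n) = 0.

0, 2, 4, 6, 8, 10, 12, 14, 16, 18, 20, 22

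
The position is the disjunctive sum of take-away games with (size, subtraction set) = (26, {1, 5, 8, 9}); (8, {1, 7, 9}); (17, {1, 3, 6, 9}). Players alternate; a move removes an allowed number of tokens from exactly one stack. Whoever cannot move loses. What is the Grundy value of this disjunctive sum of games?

3

Stack A, S = {1, 5, 8, 9}:
n :  0  1  2  3  4  5  6  7  8  9 10 11 12 13 14 15 16 17 18 19 20 21 22 23 24 25 26
G :  0  1  0  1  0  1  0  1  2  3  2  3  2  3  2  3  0  1  0  1  0  1  0  1  2  3  2
G_A(26) = 2.
Stack B, S = {1, 7, 9}:
n : 0 1 2 3 4 5 6 7 8
G : 0 1 0 1 0 1 0 1 0
G_B(8) = 0.
Stack C, S = {1, 3, 6, 9}:
n :  0  1  2  3  4  5  6  7  8  9 10 11 12 13 14 15 16 17
G :  0  1  0  1  0  1  2  3  2  3  2  3  0  1  0  1  0  1
G_C(17) = 1.
Combined Grundy value = 2 ⊕ 0 ⊕ 1 = 3.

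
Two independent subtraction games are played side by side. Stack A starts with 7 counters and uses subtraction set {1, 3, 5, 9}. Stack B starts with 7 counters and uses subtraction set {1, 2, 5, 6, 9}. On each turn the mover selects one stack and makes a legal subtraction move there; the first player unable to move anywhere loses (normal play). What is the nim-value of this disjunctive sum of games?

1

Stack A, S = {1, 3, 5, 9}:
n : 0 1 2 3 4 5 6 7
G : 0 1 0 1 0 1 0 1
G_A(7) = 1.
Stack B, S = {1, 2, 5, 6, 9}:
G(0) = 0
G(1) = mex{0} = 1
G(2) = mex{1,0} = 2
G(3) = mex{2,1} = 0
G(4) = mex{0,2} = 1
G(5) = mex{1,0,0} = 2
G(6) = mex{2,1,1,0} = 3
G(7) = mex{3,2,2,1} = 0
G_B(7) = 0.
Combined Grundy value = 1 ⊕ 0 = 1.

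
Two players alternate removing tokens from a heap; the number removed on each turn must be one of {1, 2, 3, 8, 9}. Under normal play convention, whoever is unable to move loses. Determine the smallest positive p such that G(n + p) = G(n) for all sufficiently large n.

n :  0  1  2  3  4  5  6  7  8  9 10 11 12 13 14 15 16 17 18 19 20 21
G :  0  1  2  3  0  1  2  3  4  5  0  1  2  3  0  1  2  3  4  5  0  1
G(n+10) = G(n) holds for n = 0,…,8 (a full window of length max(S) = 9), so the sequence is purely periodic with period 10.

10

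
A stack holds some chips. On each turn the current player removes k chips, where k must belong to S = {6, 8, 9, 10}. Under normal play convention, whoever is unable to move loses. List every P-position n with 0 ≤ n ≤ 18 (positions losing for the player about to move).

0, 1, 2, 3, 4, 5, 16, 17, 18

G(0) = 0
G(1) = mex{} = 0
G(2) = mex{} = 0
G(3) = mex{} = 0
G(4) = mex{} = 0
G(5) = mex{} = 0
G(6) = mex{0} = 1
G(7) = mex{0} = 1
G(8) = mex{0,0} = 1
G(9) = mex{0,0,0} = 1
G(10) = mex{0,0,0,0} = 1
G(11) = mex{0,0,0,0} = 1
G(12) = mex{1,0,0,0} = 2
G(13) = mex{1,0,0,0} = 2
G(14) = mex{1,1,0,0} = 2
G(15) = mex{1,1,1,0} = 2
G(16) = mex{1,1,1,1} = 0
G(17) = mex{1,1,1,1} = 0
G(18) = mex{2,1,1,1} = 0
P-positions are exactly the n with G(n) = 0.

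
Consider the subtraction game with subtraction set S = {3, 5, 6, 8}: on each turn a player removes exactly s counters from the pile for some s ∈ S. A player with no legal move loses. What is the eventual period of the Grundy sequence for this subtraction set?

11

n :  0  1  2  3  4  5  6  7  8  9 10 11 12 13 14 15 16 17 18 19 20 21 22 23
G :  0  0  0  1  1  1  2  2  2  3  3  0  0  0  1  1  1  2  2  2  3  3  0  0
G(n+11) = G(n) holds for n = 0,…,7 (a full window of length max(S) = 8), so the sequence is purely periodic with period 11.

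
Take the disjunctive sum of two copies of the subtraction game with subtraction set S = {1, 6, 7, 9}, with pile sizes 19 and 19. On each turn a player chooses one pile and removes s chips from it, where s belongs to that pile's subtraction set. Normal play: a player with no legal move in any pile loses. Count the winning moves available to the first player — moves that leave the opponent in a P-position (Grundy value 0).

0

All piles use S = {1, 6, 7, 9}:
G(0) = 0
G(1) = mex{0} = 1
G(2) = mex{1} = 0
G(3) = mex{0} = 1
G(4) = mex{1} = 0
G(5) = mex{0} = 1
G(6) = mex{1,0} = 2
G(7) = mex{2,1,0} = 3
G(8) = mex{3,0,1} = 2
G(9) = mex{2,1,0,0} = 3
G(10) = mex{3,0,1,1} = 2
G(11) = mex{2,1,0,0} = 3
G(12) = mex{3,2,1,1} = 0
G(13) = mex{0,3,2,0} = 1
G(14) = mex{1,2,3,1} = 0
G(15) = mex{0,3,2,2} = 1
G(16) = mex{1,2,3,3} = 0
G(17) = mex{0,3,2,2} = 1
G(18) = mex{1,0,3,3} = 2
G(19) = mex{2,1,0,2} = 3
Pile A: G(19) = 3.
Pile B: G(19) = 3.
Combined Grundy value = 3 ⊕ 3 = 0.
A winning move leaves total XOR = 0, i.e. changes one component's Grundy value g to g ⊕ X where X is the current total.
Pile A: target g' = 3⊕0 = 3, but every legal move changes the Grundy value (mex property), so 0 moves.
Pile B: target g' = 3⊕0 = 3, but every legal move changes the Grundy value (mex property), so 0 moves.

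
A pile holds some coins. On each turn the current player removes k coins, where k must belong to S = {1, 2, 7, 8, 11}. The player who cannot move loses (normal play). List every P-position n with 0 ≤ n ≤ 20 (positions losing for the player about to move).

0, 3, 6, 9, 12, 15, 18

n :  0  1  2  3  4  5  6  7  8  9 10 11 12 13 14 15 16 17 18 19 20
G :  0  1  2  0  1  2  0  1  2  0  1  2  0  1  2  0  1  2  0  1  2
P-positions are exactly the n with G(n) = 0.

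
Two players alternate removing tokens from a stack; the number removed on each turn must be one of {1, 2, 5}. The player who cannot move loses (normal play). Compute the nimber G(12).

n :  0  1  2  3  4  5  6  7  8  9 10 11 12
G :  0  1  2  0  1  2  0  1  2  0  1  2  0

0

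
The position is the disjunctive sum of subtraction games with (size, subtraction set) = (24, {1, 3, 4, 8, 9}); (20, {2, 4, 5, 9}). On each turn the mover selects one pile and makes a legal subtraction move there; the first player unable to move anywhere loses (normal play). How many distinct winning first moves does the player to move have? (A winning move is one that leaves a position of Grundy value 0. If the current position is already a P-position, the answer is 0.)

Pile A, S = {1, 3, 4, 8, 9}:
n :  0  1  2  3  4  5  6  7  8  9 10 11 12 13 14 15 16 17 18 19 20 21 22 23 24
G :  0  1  0  1  2  3  2  0  1  4  3  2  0  1  0  1  2  3  2  0  1  4  3  2  0
G_A(24) = 0.
Pile B, S = {2, 4, 5, 9}:
n :  0  1  2  3  4  5  6  7  8  9 10 11 12 13 14 15 16 17 18 19 20
G :  0  0  1  1  2  2  3  0  0  1  1  2  2  3  0  0  1  1  2  2  3
G_B(20) = 3.
Combined Grundy value = 0 ⊕ 3 = 3.
A winning move leaves total XOR = 0, i.e. changes one component's Grundy value g to g ⊕ X where X is the current total.
Pile A: need g' = 0⊕3 = 3. Options: 24−1→G=2, 24−3→G=4, 24−4→G=1, 24−8→G=2, 24−9→G=1. Hits: 0.
Pile B: need g' = 3⊕3 = 0. Options: 20−2→G=2, 20−4→G=1, 20−5→G=0, 20−9→G=2. Hits: 1.

1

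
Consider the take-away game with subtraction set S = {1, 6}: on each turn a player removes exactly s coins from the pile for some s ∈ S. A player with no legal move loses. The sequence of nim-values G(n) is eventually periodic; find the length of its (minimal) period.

7

G(0) = 0
G(1) = mex{0} = 1
G(2) = mex{1} = 0
G(3) = mex{0} = 1
G(4) = mex{1} = 0
G(5) = mex{0} = 1
G(6) = mex{1,0} = 2
G(7) = mex{2,1} = 0
G(8) = mex{0,0} = 1
G(9) = mex{1,1} = 0
G(10) = mex{0,0} = 1
G(11) = mex{1,1} = 0
G(12) = mex{0,2} = 1
G(13) = mex{1,0} = 2
G(14) = mex{2,1} = 0
G(15) = mex{0,0} = 1
G(n+7) = G(n) holds for n = 0,…,5 (a full window of length max(S) = 6), so the sequence is purely periodic with period 7.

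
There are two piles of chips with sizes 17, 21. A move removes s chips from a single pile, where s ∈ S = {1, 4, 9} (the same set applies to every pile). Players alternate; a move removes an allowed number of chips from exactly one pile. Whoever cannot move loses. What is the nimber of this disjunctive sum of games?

1

All piles use S = {1, 4, 9}:
n :  0  1  2  3  4  5  6  7  8  9 10 11 12 13 14 15 16 17 18 19 20 21
G :  0  1  0  1  2  0  1  0  1  2  0  1  0  1  2  0  1  0  1  2  0  1
Pile A: G(17) = 0.
Pile B: G(21) = 1.
Combined Grundy value = 0 ⊕ 1 = 1.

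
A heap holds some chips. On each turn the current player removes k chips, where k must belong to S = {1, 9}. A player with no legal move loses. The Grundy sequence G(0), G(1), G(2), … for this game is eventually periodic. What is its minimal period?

n :  0  1  2  3  4  5  6  7  8  9 10 11 12 13 14
G :  0  1  0  1  0  1  0  1  0  1  0  1  0  1  0
G(n+2) = G(n) holds for n = 0,…,8 (a full window of length max(S) = 9), so the sequence is purely periodic with period 2.

2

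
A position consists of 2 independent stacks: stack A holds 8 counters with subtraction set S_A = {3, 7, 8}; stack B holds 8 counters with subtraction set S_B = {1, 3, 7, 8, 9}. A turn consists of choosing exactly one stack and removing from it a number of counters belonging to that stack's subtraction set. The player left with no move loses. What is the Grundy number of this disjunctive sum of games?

Stack A, S = {3, 7, 8}:
n : 0 1 2 3 4 5 6 7 8
G : 0 0 0 1 1 1 0 2 2
G_A(8) = 2.
Stack B, S = {1, 3, 7, 8, 9}:
n : 0 1 2 3 4 5 6 7 8
G : 0 1 0 1 0 1 0 1 2
G_B(8) = 2.
Combined Grundy value = 2 ⊕ 2 = 0.

0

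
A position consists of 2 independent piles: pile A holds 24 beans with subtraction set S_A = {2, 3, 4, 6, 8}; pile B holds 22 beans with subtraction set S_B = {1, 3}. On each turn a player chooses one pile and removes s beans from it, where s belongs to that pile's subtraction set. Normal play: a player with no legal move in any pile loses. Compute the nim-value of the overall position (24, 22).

Pile A, S = {2, 3, 4, 6, 8}:
n :  0  1  2  3  4  5  6  7  8  9 10 11 12 13 14 15 16 17 18 19 20 21 22 23 24
G :  0  0  1  1  2  2  3  3  4  4  0  0  1  1  2  2  3  3  4  4  0  0  1  1  2
G_A(24) = 2.
Pile B, S = {1, 3}:
n :  0  1  2  3  4  5  6  7  8  9 10 11 12 13 14 15 16 17 18 19 20 21 22
G :  0  1  0  1  0  1  0  1  0  1  0  1  0  1  0  1  0  1  0  1  0  1  0
G_B(22) = 0.
Combined Grundy value = 2 ⊕ 0 = 2.

2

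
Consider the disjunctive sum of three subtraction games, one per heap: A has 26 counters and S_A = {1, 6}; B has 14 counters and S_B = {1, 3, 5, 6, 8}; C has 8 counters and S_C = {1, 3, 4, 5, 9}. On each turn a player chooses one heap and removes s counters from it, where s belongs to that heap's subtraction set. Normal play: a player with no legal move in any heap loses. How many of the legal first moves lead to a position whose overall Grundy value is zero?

0

Heap A, S = {1, 6}:
G(0) = 0
G(1) = mex{0} = 1
G(2) = mex{1} = 0
G(3) = mex{0} = 1
G(4) = mex{1} = 0
G(5) = mex{0} = 1
G(6) = mex{1,0} = 2
G(7) = mex{2,1} = 0
G(8) = mex{0,0} = 1
G(9) = mex{1,1} = 0
G(10) = mex{0,0} = 1
G(11) = mex{1,1} = 0
G(12) = mex{0,2} = 1
G(13) = mex{1,0} = 2
G(14) = mex{2,1} = 0
G(15) = mex{0,0} = 1
G(16) = mex{1,1} = 0
G(17) = mex{0,0} = 1
G(18) = mex{1,1} = 0
G(19) = mex{0,2} = 1
G(20) = mex{1,0} = 2
G(21) = mex{2,1} = 0
G(22) = mex{0,0} = 1
G(23) = mex{1,1} = 0
G(24) = mex{0,0} = 1
G(25) = mex{1,1} = 0
G(26) = mex{0,2} = 1
G_A(26) = 1.
Heap B, S = {1, 3, 5, 6, 8}:
n :  0  1  2  3  4  5  6  7  8  9 10 11 12 13 14
G :  0  1  0  1  0  1  2  3  2  3  2  0  1  0  1
G_B(14) = 1.
Heap C, S = {1, 3, 4, 5, 9}:
n : 0 1 2 3 4 5 6 7 8
G : 0 1 0 1 2 3 2 3 0
G_C(8) = 0.
Combined Grundy value = 1 ⊕ 1 ⊕ 0 = 0.
A winning move leaves total XOR = 0, i.e. changes one component's Grundy value g to g ⊕ X where X is the current total.
Heap A: target g' = 1⊕0 = 1, but every legal move changes the Grundy value (mex property), so 0 moves.
Heap B: target g' = 1⊕0 = 1, but every legal move changes the Grundy value (mex property), so 0 moves.
Heap C: target g' = 0⊕0 = 0, but every legal move changes the Grundy value (mex property), so 0 moves.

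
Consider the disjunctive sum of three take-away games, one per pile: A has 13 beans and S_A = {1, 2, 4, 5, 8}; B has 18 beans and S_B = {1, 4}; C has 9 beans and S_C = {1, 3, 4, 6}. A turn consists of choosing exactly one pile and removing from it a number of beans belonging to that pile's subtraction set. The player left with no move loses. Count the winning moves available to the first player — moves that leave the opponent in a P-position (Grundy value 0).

Pile A, S = {1, 2, 4, 5, 8}:
G(0) = 0
G(1) = mex{0} = 1
G(2) = mex{1,0} = 2
G(3) = mex{2,1} = 0
G(4) = mex{0,2,0} = 1
G(5) = mex{1,0,1,0} = 2
G(6) = mex{2,1,2,1} = 0
G(7) = mex{0,2,0,2} = 1
G(8) = mex{1,0,1,0,0} = 2
G(9) = mex{2,1,2,1,1} = 0
G(10) = mex{0,2,0,2,2} = 1
G(11) = mex{1,0,1,0,0} = 2
G(12) = mex{2,1,2,1,1} = 0
G(13) = mex{0,2,0,2,2} = 1
G_A(13) = 1.
Pile B, S = {1, 4}:
n :  0  1  2  3  4  5  6  7  8  9 10 11 12 13 14 15 16 17 18
G :  0  1  0  1  2  0  1  0  1  2  0  1  0  1  2  0  1  0  1
G_B(18) = 1.
Pile C, S = {1, 3, 4, 6}:
G(0) = 0
G(1) = mex{0} = 1
G(2) = mex{1} = 0
G(3) = mex{0,0} = 1
G(4) = mex{1,1,0} = 2
G(5) = mex{2,0,1} = 3
G(6) = mex{3,1,0,0} = 2
G(7) = mex{2,2,1,1} = 0
G(8) = mex{0,3,2,0} = 1
G(9) = mex{1,2,3,1} = 0
G_C(9) = 0.
Combined Grundy value = 1 ⊕ 1 ⊕ 0 = 0.
A winning move leaves total XOR = 0, i.e. changes one component's Grundy value g to g ⊕ X where X is the current total.
Pile A: target g' = 1⊕0 = 1, but every legal move changes the Grundy value (mex property), so 0 moves.
Pile B: target g' = 1⊕0 = 1, but every legal move changes the Grundy value (mex property), so 0 moves.
Pile C: target g' = 0⊕0 = 0, but every legal move changes the Grundy value (mex property), so 0 moves.

0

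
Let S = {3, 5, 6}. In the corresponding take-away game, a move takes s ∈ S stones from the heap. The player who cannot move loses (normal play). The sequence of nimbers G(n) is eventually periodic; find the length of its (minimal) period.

n :  0  1  2  3  4  5  6  7  8  9 10 11 12 13 14 15 16 17 18 19
G :  0  0  0  1  1  1  2  2  2  0  0  0  1  1  1  2  2  2  0  0
G(n+9) = G(n) holds for n = 0,…,5 (a full window of length max(S) = 6), so the sequence is purely periodic with period 9.

9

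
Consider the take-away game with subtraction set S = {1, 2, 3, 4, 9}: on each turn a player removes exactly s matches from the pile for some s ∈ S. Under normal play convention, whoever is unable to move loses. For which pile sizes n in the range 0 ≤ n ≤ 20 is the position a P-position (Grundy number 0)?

n :  0  1  2  3  4  5  6  7  8  9 10 11 12 13 14 15 16 17 18 19 20
G :  0  1  2  3  4  0  1  2  3  4  0  1  2  3  4  0  1  2  3  4  0
P-positions are exactly the n with G(n) = 0.

0, 5, 10, 15, 20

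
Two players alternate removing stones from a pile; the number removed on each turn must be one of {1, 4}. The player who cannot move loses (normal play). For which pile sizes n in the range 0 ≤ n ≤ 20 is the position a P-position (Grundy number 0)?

0, 2, 5, 7, 10, 12, 15, 17, 20

G(0) = 0
G(1) = mex{0} = 1
G(2) = mex{1} = 0
G(3) = mex{0} = 1
G(4) = mex{1,0} = 2
G(5) = mex{2,1} = 0
G(6) = mex{0,0} = 1
G(7) = mex{1,1} = 0
G(8) = mex{0,2} = 1
G(9) = mex{1,0} = 2
G(10) = mex{2,1} = 0
G(11) = mex{0,0} = 1
G(12) = mex{1,1} = 0
G(13) = mex{0,2} = 1
G(14) = mex{1,0} = 2
G(15) = mex{2,1} = 0
G(16) = mex{0,0} = 1
G(17) = mex{1,1} = 0
G(18) = mex{0,2} = 1
G(19) = mex{1,0} = 2
G(20) = mex{2,1} = 0
P-positions are exactly the n with G(n) = 0.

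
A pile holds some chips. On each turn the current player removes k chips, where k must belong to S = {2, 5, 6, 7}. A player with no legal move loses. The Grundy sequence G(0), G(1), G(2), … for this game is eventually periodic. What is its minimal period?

n :  0  1  2  3  4  5  6  7  8  9 10 11 12 13 14 15 16 17 18 19 20 21 22 23 24 25
G :  0  0  1  1  0  2  1  3  2  2  3  3  0  0  1  1  0  2  1  3  2  2  3  3  0  0
G(n+12) = G(n) holds for n = 0,…,6 (a full window of length max(S) = 7), so the sequence is purely periodic with period 12.

12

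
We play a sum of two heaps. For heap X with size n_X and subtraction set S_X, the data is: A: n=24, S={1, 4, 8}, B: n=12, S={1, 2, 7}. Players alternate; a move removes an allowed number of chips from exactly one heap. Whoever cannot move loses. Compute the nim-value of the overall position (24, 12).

0

Heap A, S = {1, 4, 8}:
n :  0  1  2  3  4  5  6  7  8  9 10 11 12 13 14 15 16 17 18 19 20 21 22 23 24
G :  0  1  0  1  2  0  1  0  1  2  3  2  0  1  0  1  2  0  1  0  1  2  3  2  0
G_A(24) = 0.
Heap B, S = {1, 2, 7}:
n :  0  1  2  3  4  5  6  7  8  9 10 11 12
G :  0  1  2  0  1  2  0  1  2  0  1  2  0
G_B(12) = 0.
Combined Grundy value = 0 ⊕ 0 = 0.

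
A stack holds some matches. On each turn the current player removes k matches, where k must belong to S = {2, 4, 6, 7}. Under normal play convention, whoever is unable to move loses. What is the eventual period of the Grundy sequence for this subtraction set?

G(0) = 0
G(1) = mex{} = 0
G(2) = mex{0} = 1
G(3) = mex{0} = 1
G(4) = mex{1,0} = 2
G(5) = mex{1,0} = 2
G(6) = mex{2,1,0} = 3
G(7) = mex{2,1,0,0} = 3
G(8) = mex{3,2,1,0} = 4
G(9) = mex{3,2,1,1} = 0
G(10) = mex{4,3,2,1} = 0
G(11) = mex{0,3,2,2} = 1
G(12) = mex{0,4,3,2} = 1
G(13) = mex{1,0,3,3} = 2
G(14) = mex{1,0,4,3} = 2
G(15) = mex{2,1,0,4} = 3
G(16) = mex{2,1,0,0} = 3
G(17) = mex{3,2,1,0} = 4
G(18) = mex{3,2,1,1} = 0
G(19) = mex{4,3,2,1} = 0
G(n+9) = G(n) holds for n = 0,…,6 (a full window of length max(S) = 7), so the sequence is purely periodic with period 9.

9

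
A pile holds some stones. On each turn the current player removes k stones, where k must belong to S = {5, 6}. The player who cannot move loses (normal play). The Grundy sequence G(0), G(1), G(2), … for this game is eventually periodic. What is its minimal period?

n :  0  1  2  3  4  5  6  7  8  9 10 11 12 13 14 15 16 17 18 19 20 21 22 23
G :  0  0  0  0  0  1  1  1  1  1  2  0  0  0  0  0  1  1  1  1  1  2  0  0
G(n+11) = G(n) holds for n = 0,…,5 (a full window of length max(S) = 6), so the sequence is purely periodic with period 11.

11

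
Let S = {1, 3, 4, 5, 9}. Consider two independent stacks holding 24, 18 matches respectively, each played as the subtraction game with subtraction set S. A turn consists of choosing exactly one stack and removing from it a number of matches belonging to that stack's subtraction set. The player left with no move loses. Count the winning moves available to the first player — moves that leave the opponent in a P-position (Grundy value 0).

0

All stacks use S = {1, 3, 4, 5, 9}:
n :  0  1  2  3  4  5  6  7  8  9 10 11 12 13 14 15 16 17 18 19 20 21 22 23 24
G :  0  1  0  1  2  3  2  3  0  1  0  1  2  3  2  3  0  1  0  1  2  3  2  3  0
Stack A: G(24) = 0.
Stack B: G(18) = 0.
Combined Grundy value = 0 ⊕ 0 = 0.
A winning move leaves total XOR = 0, i.e. changes one component's Grundy value g to g ⊕ X where X is the current total.
Stack A: target g' = 0⊕0 = 0, but every legal move changes the Grundy value (mex property), so 0 moves.
Stack B: target g' = 0⊕0 = 0, but every legal move changes the Grundy value (mex property), so 0 moves.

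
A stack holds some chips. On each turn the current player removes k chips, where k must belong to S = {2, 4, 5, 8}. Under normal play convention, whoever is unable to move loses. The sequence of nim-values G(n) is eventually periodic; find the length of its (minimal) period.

3

n :  0  1  2  3  4  5  6  7  8  9 10 11 12 13 14 15 16 17 18 19 20 21
G :  0  0  1  1  2  2  3  0  4  1  0  2  1  0  2  1  0  2  1  0  2  1
From n = 9 onward G(n+3) = G(n); since this holds over max(S) = 8 consecutive positions the period is 3 (pre-period 9).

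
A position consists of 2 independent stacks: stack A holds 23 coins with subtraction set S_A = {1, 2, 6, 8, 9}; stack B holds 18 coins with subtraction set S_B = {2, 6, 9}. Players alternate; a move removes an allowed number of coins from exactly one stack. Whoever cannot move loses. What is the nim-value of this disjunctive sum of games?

3

Stack A, S = {1, 2, 6, 8, 9}:
G(0) = 0
G(1) = mex{0} = 1
G(2) = mex{1,0} = 2
G(3) = mex{2,1} = 0
G(4) = mex{0,2} = 1
G(5) = mex{1,0} = 2
G(6) = mex{2,1,0} = 3
G(7) = mex{3,2,1} = 0
G(8) = mex{0,3,2,0} = 1
G(9) = mex{1,0,0,1,0} = 2
G(10) = mex{2,1,1,2,1} = 0
G(11) = mex{0,2,2,0,2} = 1
G(12) = mex{1,0,3,1,0} = 2
G(13) = mex{2,1,0,2,1} = 3
G(14) = mex{3,2,1,3,2} = 0
G(15) = mex{0,3,2,0,3} = 1
G(16) = mex{1,0,0,1,0} = 2
G(17) = mex{2,1,1,2,1} = 0
G(18) = mex{0,2,2,0,2} = 1
G(19) = mex{1,0,3,1,0} = 2
G(20) = mex{2,1,0,2,1} = 3
G(21) = mex{3,2,1,3,2} = 0
G(22) = mex{0,3,2,0,3} = 1
G(23) = mex{1,0,0,1,0} = 2
G_A(23) = 2.
Stack B, S = {2, 6, 9}:
n :  0  1  2  3  4  5  6  7  8  9 10 11 12 13 14 15 16 17 18
G :  0  0  1  1  0  0  1  1  0  2  1  3  0  2  1  0  0  1  1
G_B(18) = 1.
Combined Grundy value = 2 ⊕ 1 = 3.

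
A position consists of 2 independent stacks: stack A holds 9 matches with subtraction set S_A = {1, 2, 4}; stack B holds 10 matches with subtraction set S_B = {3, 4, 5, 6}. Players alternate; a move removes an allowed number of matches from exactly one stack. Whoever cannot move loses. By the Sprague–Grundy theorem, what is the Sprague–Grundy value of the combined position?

0

Stack A, S = {1, 2, 4}:
n : 0 1 2 3 4 5 6 7 8 9
G : 0 1 2 0 1 2 0 1 2 0
G_A(9) = 0.
Stack B, S = {3, 4, 5, 6}:
G(0) = 0
G(1) = mex{} = 0
G(2) = mex{} = 0
G(3) = mex{0} = 1
G(4) = mex{0,0} = 1
G(5) = mex{0,0,0} = 1
G(6) = mex{1,0,0,0} = 2
G(7) = mex{1,1,0,0} = 2
G(8) = mex{1,1,1,0} = 2
G(9) = mex{2,1,1,1} = 0
G(10) = mex{2,2,1,1} = 0
G_B(10) = 0.
Combined Grundy value = 0 ⊕ 0 = 0.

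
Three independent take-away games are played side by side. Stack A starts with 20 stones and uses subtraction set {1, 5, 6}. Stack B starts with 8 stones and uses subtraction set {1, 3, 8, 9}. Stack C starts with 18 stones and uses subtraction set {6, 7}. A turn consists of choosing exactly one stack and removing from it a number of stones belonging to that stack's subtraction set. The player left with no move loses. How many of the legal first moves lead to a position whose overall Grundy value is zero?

2

Stack A, S = {1, 5, 6}:
n :  0  1  2  3  4  5  6  7  8  9 10 11 12 13 14 15 16 17 18 19 20
G :  0  1  0  1  0  1  2  3  2  3  2  0  1  0  1  0  1  2  3  2  3
G_A(20) = 3.
Stack B, S = {1, 3, 8, 9}:
G(0) = 0
G(1) = mex{0} = 1
G(2) = mex{1} = 0
G(3) = mex{0,0} = 1
G(4) = mex{1,1} = 0
G(5) = mex{0,0} = 1
G(6) = mex{1,1} = 0
G(7) = mex{0,0} = 1
G(8) = mex{1,1,0} = 2
G_B(8) = 2.
Stack C, S = {6, 7}:
n :  0  1  2  3  4  5  6  7  8  9 10 11 12 13 14 15 16 17 18
G :  0  0  0  0  0  0  1  1  1  1  1  1  2  0  0  0  0  0  0
G_C(18) = 0.
Combined Grundy value = 3 ⊕ 2 ⊕ 0 = 1.
A winning move leaves total XOR = 0, i.e. changes one component's Grundy value g to g ⊕ X where X is the current total.
Stack A: need g' = 3⊕1 = 2. Options: 20−1→G=2, 20−5→G=0, 20−6→G=1. Hits: 1.
Stack B: need g' = 2⊕1 = 3. Options: 8−1→G=1, 8−3→G=1, 8−8→G=0. Hits: 0.
Stack C: need g' = 0⊕1 = 1. Options: 18−6→G=2, 18−7→G=1. Hits: 1.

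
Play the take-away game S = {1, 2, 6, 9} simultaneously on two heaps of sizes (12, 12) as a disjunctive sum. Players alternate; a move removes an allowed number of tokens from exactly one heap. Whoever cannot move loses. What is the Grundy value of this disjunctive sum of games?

0

All heaps use S = {1, 2, 6, 9}:
n :  0  1  2  3  4  5  6  7  8  9 10 11 12
G :  0  1  2  0  1  2  3  0  1  2  0  1  2
Heap A: G(12) = 2.
Heap B: G(12) = 2.
Combined Grundy value = 2 ⊕ 2 = 0.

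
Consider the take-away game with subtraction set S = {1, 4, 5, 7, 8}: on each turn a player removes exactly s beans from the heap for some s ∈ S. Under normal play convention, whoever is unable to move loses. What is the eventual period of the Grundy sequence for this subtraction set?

11

n :  0  1  2  3  4  5  6  7  8  9 10 11 12 13 14 15 16 17 18 19 20 21 22 23
G :  0  1  0  1  2  3  2  3  4  5  4  0  1  0  1  2  3  2  3  4  5  4  0  1
G(n+11) = G(n) holds for n = 0,…,7 (a full window of length max(S) = 8), so the sequence is purely periodic with period 11.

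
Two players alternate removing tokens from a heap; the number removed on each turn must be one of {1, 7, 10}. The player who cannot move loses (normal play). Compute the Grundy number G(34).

n :  0  1  2  3  4  5  6  7  8  9 10 11 12 13 14 15 16 17 18 19 20 21 22 23 24 25 26 27 28 29 30 31 32 33 34
G :  0  1  0  1  0  1  0  1  0  1  2  3  2  3  2  3  2  0  1  0  1  0  1  0  1  0  1  2  3  2  3  2  3  2  0

0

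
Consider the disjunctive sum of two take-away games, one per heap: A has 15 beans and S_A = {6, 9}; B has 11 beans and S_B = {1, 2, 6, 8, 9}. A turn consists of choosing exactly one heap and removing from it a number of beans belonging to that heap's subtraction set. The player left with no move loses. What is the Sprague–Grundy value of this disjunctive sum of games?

1

Heap A, S = {6, 9}:
n :  0  1  2  3  4  5  6  7  8  9 10 11 12 13 14 15
G :  0  0  0  0  0  0  1  1  1  1  1  1  2  2  2  0
G_A(15) = 0.
Heap B, S = {1, 2, 6, 8, 9}:
G(0) = 0
G(1) = mex{0} = 1
G(2) = mex{1,0} = 2
G(3) = mex{2,1} = 0
G(4) = mex{0,2} = 1
G(5) = mex{1,0} = 2
G(6) = mex{2,1,0} = 3
G(7) = mex{3,2,1} = 0
G(8) = mex{0,3,2,0} = 1
G(9) = mex{1,0,0,1,0} = 2
G(10) = mex{2,1,1,2,1} = 0
G(11) = mex{0,2,2,0,2} = 1
G_B(11) = 1.
Combined Grundy value = 0 ⊕ 1 = 1.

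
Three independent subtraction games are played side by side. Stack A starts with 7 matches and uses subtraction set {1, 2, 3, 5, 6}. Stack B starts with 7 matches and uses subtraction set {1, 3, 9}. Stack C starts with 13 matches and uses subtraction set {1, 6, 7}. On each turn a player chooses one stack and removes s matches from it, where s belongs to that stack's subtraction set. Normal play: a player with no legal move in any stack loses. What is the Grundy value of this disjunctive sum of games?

Stack A, S = {1, 2, 3, 5, 6}:
G(0) = 0
G(1) = mex{0} = 1
G(2) = mex{1,0} = 2
G(3) = mex{2,1,0} = 3
G(4) = mex{3,2,1} = 0
G(5) = mex{0,3,2,0} = 1
G(6) = mex{1,0,3,1,0} = 2
G(7) = mex{2,1,0,2,1} = 3
G_A(7) = 3.
Stack B, S = {1, 3, 9}:
n : 0 1 2 3 4 5 6 7
G : 0 1 0 1 0 1 0 1
G_B(7) = 1.
Stack C, S = {1, 6, 7}:
G(0) = 0
G(1) = mex{0} = 1
G(2) = mex{1} = 0
G(3) = mex{0} = 1
G(4) = mex{1} = 0
G(5) = mex{0} = 1
G(6) = mex{1,0} = 2
G(7) = mex{2,1,0} = 3
G(8) = mex{3,0,1} = 2
G(9) = mex{2,1,0} = 3
G(10) = mex{3,0,1} = 2
G(11) = mex{2,1,0} = 3
G(12) = mex{3,2,1} = 0
G(13) = mex{0,3,2} = 1
G_C(13) = 1.
Combined Grundy value = 3 ⊕ 1 ⊕ 1 = 3.

3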